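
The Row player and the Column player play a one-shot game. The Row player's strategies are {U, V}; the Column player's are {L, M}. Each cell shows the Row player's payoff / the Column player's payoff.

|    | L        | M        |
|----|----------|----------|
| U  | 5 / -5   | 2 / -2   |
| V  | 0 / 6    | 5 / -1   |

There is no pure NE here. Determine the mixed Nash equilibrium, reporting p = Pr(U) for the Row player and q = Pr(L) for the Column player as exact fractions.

In a mixed NE each player is indifferent between their pure strategies, so the opponent's mix sets the indifference.
The Column player indifferent between L and M: p·(-5) + (1−p)·6 = p·(-2) + (1−p)·(-1) ⟹ 6 + (-11)p = (-1) + (-1)p ⟹ p = 7/10.
The Row player indifferent between U and V: q·5 + (1−q)·2 = q·0 + (1−q)·5 ⟹ 2 + 3q = 5 + (-5)q ⟹ q = 3/8.

p = 7/10, q = 3/8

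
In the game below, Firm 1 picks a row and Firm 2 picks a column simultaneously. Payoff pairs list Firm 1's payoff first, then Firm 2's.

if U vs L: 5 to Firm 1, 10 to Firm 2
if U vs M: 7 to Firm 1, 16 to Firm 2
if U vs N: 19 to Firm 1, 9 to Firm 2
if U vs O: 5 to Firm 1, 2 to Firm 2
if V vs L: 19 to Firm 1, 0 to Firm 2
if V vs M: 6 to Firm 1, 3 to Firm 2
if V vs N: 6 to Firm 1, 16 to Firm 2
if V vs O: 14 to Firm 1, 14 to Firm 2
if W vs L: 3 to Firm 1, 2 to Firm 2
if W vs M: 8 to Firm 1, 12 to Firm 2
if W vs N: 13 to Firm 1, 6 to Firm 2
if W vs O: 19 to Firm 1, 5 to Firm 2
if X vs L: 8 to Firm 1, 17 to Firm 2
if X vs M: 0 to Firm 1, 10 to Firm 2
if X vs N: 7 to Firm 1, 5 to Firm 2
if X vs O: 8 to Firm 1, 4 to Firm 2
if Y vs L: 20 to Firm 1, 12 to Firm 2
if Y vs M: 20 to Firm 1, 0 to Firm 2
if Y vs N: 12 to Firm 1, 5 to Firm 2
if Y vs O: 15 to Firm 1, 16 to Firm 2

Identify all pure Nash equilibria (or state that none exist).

Check mutual best responses: a cell is a NE iff neither player can gain by unilaterally deviating.
Firm 1's best responses — vs L: Y (payoff 20); vs M: Y (payoff 20); vs N: U (payoff 19); vs O: W (payoff 19).
Firm 2's best responses — vs U: M (payoff 16); vs V: N (payoff 16); vs W: M (payoff 12); vs X: L (payoff 17); vs Y: O (payoff 16).
No cell has both players best-responding. For instance, Firm 1's best reply to L is Y, but against Y Firm 2 prefers O over L.

None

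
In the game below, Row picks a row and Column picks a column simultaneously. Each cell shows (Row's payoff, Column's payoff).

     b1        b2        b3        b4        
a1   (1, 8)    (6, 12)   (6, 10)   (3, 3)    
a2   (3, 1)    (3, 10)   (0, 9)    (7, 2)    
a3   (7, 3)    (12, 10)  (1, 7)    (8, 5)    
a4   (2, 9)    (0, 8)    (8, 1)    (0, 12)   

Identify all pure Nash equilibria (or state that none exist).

(a3, b2)

A profile is a Nash equilibrium when each player is best-responding to the other.
Row's best responses — vs b1: a3 (payoff 7); vs b2: a3 (payoff 12); vs b3: a4 (payoff 8); vs b4: a3 (payoff 8).
Column's best responses — vs a1: b2 (payoff 12); vs a2: b2 (payoff 10); vs a3: b2 (payoff 10); vs a4: b4 (payoff 12).
The only mutual best response is (a3, b2); neither player gains by switching there.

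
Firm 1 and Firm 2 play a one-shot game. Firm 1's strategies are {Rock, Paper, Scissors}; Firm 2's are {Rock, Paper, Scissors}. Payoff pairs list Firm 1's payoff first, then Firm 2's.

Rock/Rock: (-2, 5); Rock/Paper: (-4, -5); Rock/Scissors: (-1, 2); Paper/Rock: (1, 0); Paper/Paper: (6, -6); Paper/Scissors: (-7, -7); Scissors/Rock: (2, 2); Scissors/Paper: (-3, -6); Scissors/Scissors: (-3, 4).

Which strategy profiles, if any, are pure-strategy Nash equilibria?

Check mutual best responses: a cell is a NE iff neither player can gain by unilaterally deviating.
Firm 1's best responses — vs Rock: Scissors (payoff 2); vs Paper: Paper (payoff 6); vs Scissors: Rock (payoff -1).
Firm 2's best responses — vs Rock: Rock (payoff 5); vs Paper: Rock (payoff 0); vs Scissors: Scissors (payoff 4).
No cell has both players best-responding. For instance, Firm 1's best reply to Rock is Scissors, but against Scissors Firm 2 prefers Scissors over Rock.

No pure-strategy Nash equilibrium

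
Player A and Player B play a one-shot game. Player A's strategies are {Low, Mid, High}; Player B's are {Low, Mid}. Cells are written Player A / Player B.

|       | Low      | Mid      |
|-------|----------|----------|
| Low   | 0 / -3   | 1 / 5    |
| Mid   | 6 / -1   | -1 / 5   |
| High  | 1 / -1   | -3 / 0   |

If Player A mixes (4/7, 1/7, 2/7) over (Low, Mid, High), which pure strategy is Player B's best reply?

Compute Player B's expected payoff from each pure strategy against the given mix.
Low: (4/7)·(-3) + (1/7)·(-1) + (2/7)·(-1) = -15/7
Mid: (4/7)·5 + (1/7)·5 + (2/7)·0 = 25/7
Highest expected payoff is 25/7, from Mid.

Mid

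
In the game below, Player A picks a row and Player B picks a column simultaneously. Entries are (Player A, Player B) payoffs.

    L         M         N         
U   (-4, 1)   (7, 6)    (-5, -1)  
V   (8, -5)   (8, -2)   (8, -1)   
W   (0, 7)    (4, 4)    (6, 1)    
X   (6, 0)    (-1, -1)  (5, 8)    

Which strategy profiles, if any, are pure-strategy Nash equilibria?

(V, N)

Find each player's best response to every opponent strategy; NE are the intersections.
Player A's best responses — vs L: V (payoff 8); vs M: V (payoff 8); vs N: V (payoff 8).
Player B's best responses — vs U: M (payoff 6); vs V: N (payoff -1); vs W: L (payoff 7); vs X: N (payoff 8).
The only mutual best response is (V, N); neither player gains by switching there.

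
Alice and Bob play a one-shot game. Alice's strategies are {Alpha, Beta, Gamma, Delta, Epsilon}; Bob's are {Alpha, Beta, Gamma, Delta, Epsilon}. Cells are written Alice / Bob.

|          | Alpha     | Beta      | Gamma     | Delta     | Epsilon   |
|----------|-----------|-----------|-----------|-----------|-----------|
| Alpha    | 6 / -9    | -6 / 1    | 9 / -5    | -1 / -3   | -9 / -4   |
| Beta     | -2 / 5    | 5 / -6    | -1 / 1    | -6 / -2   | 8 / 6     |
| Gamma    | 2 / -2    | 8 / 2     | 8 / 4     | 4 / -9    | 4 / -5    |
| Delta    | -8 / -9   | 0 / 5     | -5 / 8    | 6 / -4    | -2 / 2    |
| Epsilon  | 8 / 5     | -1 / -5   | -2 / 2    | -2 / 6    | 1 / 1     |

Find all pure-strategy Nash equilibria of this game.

Check mutual best responses: a cell is a NE iff neither player can gain by unilaterally deviating.
Alice's best responses — vs Alpha: Epsilon (payoff 8); vs Beta: Gamma (payoff 8); vs Gamma: Alpha (payoff 9); vs Delta: Delta (payoff 6); vs Epsilon: Beta (payoff 8).
Bob's best responses — vs Alpha: Beta (payoff 1); vs Beta: Epsilon (payoff 6); vs Gamma: Gamma (payoff 4); vs Delta: Gamma (payoff 8); vs Epsilon: Delta (payoff 6).
The only mutual best response is (Beta, Epsilon); neither player gains by switching there.

(Beta, Epsilon)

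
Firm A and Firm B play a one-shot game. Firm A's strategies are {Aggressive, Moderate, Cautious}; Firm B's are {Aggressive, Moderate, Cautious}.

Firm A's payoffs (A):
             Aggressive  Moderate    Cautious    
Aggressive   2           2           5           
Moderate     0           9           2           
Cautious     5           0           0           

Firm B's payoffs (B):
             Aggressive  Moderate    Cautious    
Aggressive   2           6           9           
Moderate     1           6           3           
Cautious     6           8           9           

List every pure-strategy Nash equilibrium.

Check mutual best responses: a cell is a NE iff neither player can gain by unilaterally deviating.
Firm A's best responses — vs Aggressive: Cautious (payoff 5); vs Moderate: Moderate (payoff 9); vs Cautious: Aggressive (payoff 5).
Firm B's best responses — vs Aggressive: Cautious (payoff 9); vs Moderate: Moderate (payoff 6); vs Cautious: Cautious (payoff 9).
Mutual best responses occur at (Aggressive, Cautious) and (Moderate, Moderate); at each, neither player gains by switching.

(Aggressive, Cautious) and (Moderate, Moderate)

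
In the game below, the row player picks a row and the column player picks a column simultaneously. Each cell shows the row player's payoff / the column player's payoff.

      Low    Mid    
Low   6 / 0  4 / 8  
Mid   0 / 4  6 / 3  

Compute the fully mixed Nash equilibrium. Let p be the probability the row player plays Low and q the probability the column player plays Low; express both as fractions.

p = 1/9, q = 1/4

In a mixed NE each player is indifferent between their pure strategies, so the opponent's mix sets the indifference.
The column player indifferent between Low and Mid: p·0 + (1−p)·4 = p·8 + (1−p)·3 ⟹ 4 + (-4)p = 3 + 5p ⟹ p = 1/9.
The row player indifferent between Low and Mid: q·6 + (1−q)·4 = q·0 + (1−q)·6 ⟹ 4 + 2q = 6 + (-6)q ⟹ q = 1/4.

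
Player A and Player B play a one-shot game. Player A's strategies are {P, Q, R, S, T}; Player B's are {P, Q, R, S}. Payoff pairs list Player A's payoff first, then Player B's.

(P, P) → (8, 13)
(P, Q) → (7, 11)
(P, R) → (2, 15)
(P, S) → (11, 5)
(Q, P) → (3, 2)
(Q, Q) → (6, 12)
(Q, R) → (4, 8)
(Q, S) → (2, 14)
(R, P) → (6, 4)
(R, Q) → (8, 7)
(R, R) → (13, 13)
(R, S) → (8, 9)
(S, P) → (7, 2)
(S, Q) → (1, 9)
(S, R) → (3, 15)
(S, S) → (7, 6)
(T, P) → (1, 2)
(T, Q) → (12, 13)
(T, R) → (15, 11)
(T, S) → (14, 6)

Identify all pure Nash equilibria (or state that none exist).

A profile is a Nash equilibrium when each player is best-responding to the other.
Player A's best responses — vs P: P (payoff 8); vs Q: T (payoff 12); vs R: T (payoff 15); vs S: T (payoff 14).
Player B's best responses — vs P: R (payoff 15); vs Q: S (payoff 14); vs R: R (payoff 13); vs S: R (payoff 15); vs T: Q (payoff 13).
The only mutual best response is (T, Q); neither player gains by switching there.

(T, Q)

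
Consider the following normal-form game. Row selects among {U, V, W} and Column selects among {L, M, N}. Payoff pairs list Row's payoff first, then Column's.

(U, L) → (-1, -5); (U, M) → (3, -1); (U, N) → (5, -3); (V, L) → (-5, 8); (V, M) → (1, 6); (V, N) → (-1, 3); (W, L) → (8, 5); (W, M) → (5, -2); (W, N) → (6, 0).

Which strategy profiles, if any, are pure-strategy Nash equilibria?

Find each player's best response to every opponent strategy; NE are the intersections.
Row's best responses — vs L: W (payoff 8); vs M: W (payoff 5); vs N: W (payoff 6).
Column's best responses — vs U: M (payoff -1); vs V: L (payoff 8); vs W: L (payoff 5).
The only mutual best response is (W, L); neither player gains by switching there.

(W, L)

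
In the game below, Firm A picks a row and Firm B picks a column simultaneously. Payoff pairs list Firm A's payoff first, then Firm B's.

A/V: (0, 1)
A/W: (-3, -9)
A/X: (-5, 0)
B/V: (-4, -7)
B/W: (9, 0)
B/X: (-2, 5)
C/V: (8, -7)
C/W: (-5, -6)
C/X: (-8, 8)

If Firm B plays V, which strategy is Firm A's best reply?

C

With Firm B fixed at V, Firm A's payoffs are: A → 0, B → -4, C → 8.
The maximum is 8, achieved by C.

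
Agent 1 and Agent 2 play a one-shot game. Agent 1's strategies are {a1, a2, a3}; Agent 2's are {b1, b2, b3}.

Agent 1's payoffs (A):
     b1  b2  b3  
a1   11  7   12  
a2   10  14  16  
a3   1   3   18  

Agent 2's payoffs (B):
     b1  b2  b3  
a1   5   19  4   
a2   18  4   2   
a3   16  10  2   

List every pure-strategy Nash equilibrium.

There is no pure-strategy Nash equilibrium

A profile is a Nash equilibrium when each player is best-responding to the other.
Agent 1's best responses — vs b1: a1 (payoff 11); vs b2: a2 (payoff 14); vs b3: a3 (payoff 18).
Agent 2's best responses — vs a1: b2 (payoff 19); vs a2: b1 (payoff 18); vs a3: b1 (payoff 16).
No cell has both players best-responding. For instance, Agent 1's best reply to b2 is a2, but against a2 Agent 2 prefers b1 over b2.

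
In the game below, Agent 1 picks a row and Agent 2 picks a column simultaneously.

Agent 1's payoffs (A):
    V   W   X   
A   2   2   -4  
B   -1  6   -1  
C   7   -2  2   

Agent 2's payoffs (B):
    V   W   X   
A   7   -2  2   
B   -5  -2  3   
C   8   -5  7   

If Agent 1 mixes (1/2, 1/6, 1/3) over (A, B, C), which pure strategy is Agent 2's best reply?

V

Agent 2's best reply maximizes expected payoff against the mix.
V: (1/2)·7 + (1/6)·(-5) + (1/3)·8 = 16/3
W: (1/2)·(-2) + (1/6)·(-2) + (1/3)·(-5) = -3
X: (1/2)·2 + (1/6)·3 + (1/3)·7 = 23/6
Highest expected payoff is 16/3, from V.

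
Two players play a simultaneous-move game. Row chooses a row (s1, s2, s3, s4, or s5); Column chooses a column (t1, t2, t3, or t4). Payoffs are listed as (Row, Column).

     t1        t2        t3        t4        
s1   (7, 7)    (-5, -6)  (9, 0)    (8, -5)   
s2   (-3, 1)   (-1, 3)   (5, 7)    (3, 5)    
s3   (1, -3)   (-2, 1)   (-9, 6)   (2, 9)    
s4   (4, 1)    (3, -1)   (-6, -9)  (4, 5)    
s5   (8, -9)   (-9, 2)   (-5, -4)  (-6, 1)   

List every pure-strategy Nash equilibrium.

Find each player's best response to every opponent strategy; NE are the intersections.
Row's best responses — vs t1: s5 (payoff 8); vs t2: s4 (payoff 3); vs t3: s1 (payoff 9); vs t4: s1 (payoff 8).
Column's best responses — vs s1: t1 (payoff 7); vs s2: t3 (payoff 7); vs s3: t4 (payoff 9); vs s4: t4 (payoff 5); vs s5: t2 (payoff 2).
No cell has both players best-responding. For instance, Row's best reply to t1 is s5, but against s5 Column prefers t2 over t1.

None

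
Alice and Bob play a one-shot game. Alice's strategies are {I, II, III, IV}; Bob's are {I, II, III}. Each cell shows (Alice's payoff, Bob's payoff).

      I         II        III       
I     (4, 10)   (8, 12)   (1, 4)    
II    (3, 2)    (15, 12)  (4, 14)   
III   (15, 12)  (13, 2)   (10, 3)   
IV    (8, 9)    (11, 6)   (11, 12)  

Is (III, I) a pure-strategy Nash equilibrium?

Yes

Holding Bob at I: Alice gets 15 from III, versus 4 from I, 3 from II, 8 from IV. No profitable deviation for Alice.
Holding Alice at III: Bob gets 12 from I, versus 2 from II, 3 from III. No profitable deviation for Bob either.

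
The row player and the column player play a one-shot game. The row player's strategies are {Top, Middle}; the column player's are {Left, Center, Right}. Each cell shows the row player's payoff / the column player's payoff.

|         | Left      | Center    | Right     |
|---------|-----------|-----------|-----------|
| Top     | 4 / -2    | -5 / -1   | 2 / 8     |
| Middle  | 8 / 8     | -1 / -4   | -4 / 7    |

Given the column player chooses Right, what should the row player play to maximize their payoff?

Top

With the column player fixed at Right, the row player's payoffs are: Top → 2, Middle → -4.
The maximum is 2, achieved by Top.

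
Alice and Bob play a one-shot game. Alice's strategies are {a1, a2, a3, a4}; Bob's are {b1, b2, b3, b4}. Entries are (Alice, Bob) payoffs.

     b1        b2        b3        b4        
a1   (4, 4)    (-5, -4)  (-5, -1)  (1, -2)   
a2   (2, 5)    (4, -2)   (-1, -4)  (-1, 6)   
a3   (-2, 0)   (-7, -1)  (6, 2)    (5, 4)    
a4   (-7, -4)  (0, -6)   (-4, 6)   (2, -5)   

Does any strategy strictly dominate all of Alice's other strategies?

Check whether one of Alice's strategies beats all alternatives regardless of what the opponent does.
a1 is not dominant: against b2, a2 gives 4 > -5.
a2 is not dominant: against b1, a1 gives 4 > 2.
a3 is not dominant: against b1, a1 gives 4 > -2.
a4 is not dominant: against b1, a1 gives 4 > -7.
No single strategy is best against every opponent action.

None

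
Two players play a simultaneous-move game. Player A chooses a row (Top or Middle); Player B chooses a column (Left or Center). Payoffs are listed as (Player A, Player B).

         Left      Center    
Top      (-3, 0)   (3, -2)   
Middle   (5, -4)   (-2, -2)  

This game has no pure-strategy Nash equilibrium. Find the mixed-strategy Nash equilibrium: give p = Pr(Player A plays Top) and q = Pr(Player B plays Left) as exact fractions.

Each player's mixing probability is pinned down by making the *other* player indifferent.
Player B indifferent between Left and Center: p·0 + (1−p)·(-4) = p·(-2) + (1−p)·(-2) ⟹ (-4) + 4p = (-2) + 0p ⟹ p = 1/2.
Player A indifferent between Top and Middle: q·(-3) + (1−q)·3 = q·5 + (1−q)·(-2) ⟹ 3 + (-6)q = (-2) + 7q ⟹ q = 5/13.

p = 1/2, q = 5/13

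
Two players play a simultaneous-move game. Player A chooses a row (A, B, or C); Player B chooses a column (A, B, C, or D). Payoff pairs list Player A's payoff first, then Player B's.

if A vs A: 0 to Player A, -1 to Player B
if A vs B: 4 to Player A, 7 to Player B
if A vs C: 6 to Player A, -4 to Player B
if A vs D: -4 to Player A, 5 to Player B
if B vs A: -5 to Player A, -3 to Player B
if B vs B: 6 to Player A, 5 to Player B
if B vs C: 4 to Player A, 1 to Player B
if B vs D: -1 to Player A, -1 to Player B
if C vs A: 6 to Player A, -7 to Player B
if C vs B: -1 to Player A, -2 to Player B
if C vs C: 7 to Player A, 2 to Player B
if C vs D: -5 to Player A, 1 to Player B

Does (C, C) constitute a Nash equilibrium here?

Yes

Holding Player B at C: Player A gets 7 from C, versus 6 from A, 4 from B. No profitable deviation for Player A.
Holding Player A at C: Player B gets 2 from C, versus -7 from A, -2 from B, 1 from D. No profitable deviation for Player B either.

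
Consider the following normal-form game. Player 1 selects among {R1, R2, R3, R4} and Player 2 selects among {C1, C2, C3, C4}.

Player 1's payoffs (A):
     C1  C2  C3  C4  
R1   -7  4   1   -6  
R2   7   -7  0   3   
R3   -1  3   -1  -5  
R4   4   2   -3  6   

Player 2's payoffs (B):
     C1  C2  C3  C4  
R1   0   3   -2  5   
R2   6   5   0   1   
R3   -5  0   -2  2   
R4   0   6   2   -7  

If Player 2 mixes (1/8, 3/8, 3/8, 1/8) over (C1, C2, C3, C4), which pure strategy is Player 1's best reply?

R4

Compute Player 1's expected payoff from each pure strategy against the given mix.
R1: (1/8)·(-7) + (3/8)·4 + (3/8)·1 + (1/8)·(-6) = 1/4
R2: (1/8)·7 + (3/8)·(-7) + (3/8)·0 + (1/8)·3 = -11/8
R3: (1/8)·(-1) + (3/8)·3 + (3/8)·(-1) + (1/8)·(-5) = 0
R4: (1/8)·4 + (3/8)·2 + (3/8)·(-3) + (1/8)·6 = 7/8
Highest expected payoff is 7/8, from R4.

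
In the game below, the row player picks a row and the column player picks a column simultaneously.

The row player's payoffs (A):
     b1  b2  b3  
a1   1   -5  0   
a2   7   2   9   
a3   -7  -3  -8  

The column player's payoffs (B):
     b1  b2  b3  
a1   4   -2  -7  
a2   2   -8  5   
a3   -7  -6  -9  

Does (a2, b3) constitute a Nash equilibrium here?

Yes

Holding the column player at b3: the row player gets 9 from a2, versus 0 from a1, -8 from a3. No profitable deviation for the row player.
Holding the row player at a2: the column player gets 5 from b3, versus 2 from b1, -8 from b2. No profitable deviation for the column player either.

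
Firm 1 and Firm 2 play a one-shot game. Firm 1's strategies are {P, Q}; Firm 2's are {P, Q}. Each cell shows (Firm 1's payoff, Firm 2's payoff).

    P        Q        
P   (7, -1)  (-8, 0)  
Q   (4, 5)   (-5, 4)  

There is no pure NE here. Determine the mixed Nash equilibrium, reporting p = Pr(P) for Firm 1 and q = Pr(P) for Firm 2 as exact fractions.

p = 1/2, q = 1/2

Each player's mixing probability is pinned down by making the *other* player indifferent.
Firm 2 indifferent between P and Q: p·(-1) + (1−p)·5 = p·0 + (1−p)·4 ⟹ 5 + (-6)p = 4 + (-4)p ⟹ p = 1/2.
Firm 1 indifferent between P and Q: q·7 + (1−q)·(-8) = q·4 + (1−q)·(-5) ⟹ (-8) + 15q = (-5) + 9q ⟹ q = 1/2.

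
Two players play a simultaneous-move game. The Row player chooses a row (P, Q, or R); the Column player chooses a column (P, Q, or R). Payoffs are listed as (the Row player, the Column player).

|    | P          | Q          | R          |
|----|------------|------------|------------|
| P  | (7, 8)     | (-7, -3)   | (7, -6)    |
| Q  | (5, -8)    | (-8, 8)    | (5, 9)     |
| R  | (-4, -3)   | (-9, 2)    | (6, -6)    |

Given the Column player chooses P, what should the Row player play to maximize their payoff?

P

With the Column player fixed at P, the Row player's payoffs are: P → 7, Q → 5, R → -4.
The maximum is 7, achieved by P.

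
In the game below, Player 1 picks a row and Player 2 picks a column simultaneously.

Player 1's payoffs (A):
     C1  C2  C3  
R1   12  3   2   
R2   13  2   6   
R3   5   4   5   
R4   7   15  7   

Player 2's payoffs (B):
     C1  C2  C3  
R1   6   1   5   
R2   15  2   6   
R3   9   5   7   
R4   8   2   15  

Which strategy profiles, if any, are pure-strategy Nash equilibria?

A profile is a Nash equilibrium when each player is best-responding to the other.
Player 1's best responses — vs C1: R2 (payoff 13); vs C2: R4 (payoff 15); vs C3: R4 (payoff 7).
Player 2's best responses — vs R1: C1 (payoff 6); vs R2: C1 (payoff 15); vs R3: C1 (payoff 9); vs R4: C3 (payoff 15).
Mutual best responses occur at (R2, C1) and (R4, C3); at each, neither player gains by switching.

(R2, C1) and (R4, C3)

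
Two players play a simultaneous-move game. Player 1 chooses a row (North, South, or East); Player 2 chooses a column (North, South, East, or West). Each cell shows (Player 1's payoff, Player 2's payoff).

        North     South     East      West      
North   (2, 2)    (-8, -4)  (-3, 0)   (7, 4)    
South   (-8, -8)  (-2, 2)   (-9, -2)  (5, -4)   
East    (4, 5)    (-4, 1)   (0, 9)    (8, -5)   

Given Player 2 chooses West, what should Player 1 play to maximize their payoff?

East

With Player 2 fixed at West, Player 1's payoffs are: North → 7, South → 5, East → 8.
The maximum is 8, achieved by East.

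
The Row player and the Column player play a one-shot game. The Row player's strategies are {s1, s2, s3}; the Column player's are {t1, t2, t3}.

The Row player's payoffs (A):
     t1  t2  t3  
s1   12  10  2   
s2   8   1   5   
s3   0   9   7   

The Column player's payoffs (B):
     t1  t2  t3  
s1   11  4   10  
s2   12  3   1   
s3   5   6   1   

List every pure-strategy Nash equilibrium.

Check mutual best responses: a cell is a NE iff neither player can gain by unilaterally deviating.
The Row player's best responses — vs t1: s1 (payoff 12); vs t2: s1 (payoff 10); vs t3: s3 (payoff 7).
The Column player's best responses — vs s1: t1 (payoff 11); vs s2: t1 (payoff 12); vs s3: t2 (payoff 6).
The only mutual best response is (s1, t1); neither player gains by switching there.

(s1, t1)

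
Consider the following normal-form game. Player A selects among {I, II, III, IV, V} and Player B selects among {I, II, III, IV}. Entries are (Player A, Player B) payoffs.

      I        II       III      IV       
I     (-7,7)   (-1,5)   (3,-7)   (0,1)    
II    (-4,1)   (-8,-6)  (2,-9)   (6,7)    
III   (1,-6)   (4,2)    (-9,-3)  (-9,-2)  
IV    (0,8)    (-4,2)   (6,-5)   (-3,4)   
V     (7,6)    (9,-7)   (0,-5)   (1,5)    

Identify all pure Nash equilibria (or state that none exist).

Find each player's best response to every opponent strategy; NE are the intersections.
Player A's best responses — vs I: V (payoff 7); vs II: V (payoff 9); vs III: IV (payoff 6); vs IV: II (payoff 6).
Player B's best responses — vs I: I (payoff 7); vs II: IV (payoff 7); vs III: II (payoff 2); vs IV: I (payoff 8); vs V: I (payoff 6).
Mutual best responses occur at (II, IV) and (V, I); at each, neither player gains by switching.

(II, IV) and (V, I)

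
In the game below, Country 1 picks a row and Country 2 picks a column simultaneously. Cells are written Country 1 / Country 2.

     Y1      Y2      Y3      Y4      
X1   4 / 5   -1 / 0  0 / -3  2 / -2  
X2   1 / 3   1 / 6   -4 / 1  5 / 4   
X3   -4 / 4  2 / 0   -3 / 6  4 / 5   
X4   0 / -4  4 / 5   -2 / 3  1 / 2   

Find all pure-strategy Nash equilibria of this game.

Check mutual best responses: a cell is a NE iff neither player can gain by unilaterally deviating.
Country 1's best responses — vs Y1: X1 (payoff 4); vs Y2: X4 (payoff 4); vs Y3: X1 (payoff 0); vs Y4: X2 (payoff 5).
Country 2's best responses — vs X1: Y1 (payoff 5); vs X2: Y2 (payoff 6); vs X3: Y3 (payoff 6); vs X4: Y2 (payoff 5).
Mutual best responses occur at (X1, Y1) and (X4, Y2); at each, neither player gains by switching.

(X1, Y1) and (X4, Y2)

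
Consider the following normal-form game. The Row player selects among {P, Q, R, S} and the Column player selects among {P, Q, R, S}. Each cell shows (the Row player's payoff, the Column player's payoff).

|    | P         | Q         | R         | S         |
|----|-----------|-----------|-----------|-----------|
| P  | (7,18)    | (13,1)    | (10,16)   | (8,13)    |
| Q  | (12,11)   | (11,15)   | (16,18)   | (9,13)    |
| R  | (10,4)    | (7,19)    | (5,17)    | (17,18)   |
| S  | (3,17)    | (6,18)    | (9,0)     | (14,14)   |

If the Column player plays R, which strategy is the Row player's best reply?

Q

With the Column player fixed at R, the Row player's payoffs are: P → 10, Q → 16, R → 5, S → 9.
The maximum is 16, achieved by Q.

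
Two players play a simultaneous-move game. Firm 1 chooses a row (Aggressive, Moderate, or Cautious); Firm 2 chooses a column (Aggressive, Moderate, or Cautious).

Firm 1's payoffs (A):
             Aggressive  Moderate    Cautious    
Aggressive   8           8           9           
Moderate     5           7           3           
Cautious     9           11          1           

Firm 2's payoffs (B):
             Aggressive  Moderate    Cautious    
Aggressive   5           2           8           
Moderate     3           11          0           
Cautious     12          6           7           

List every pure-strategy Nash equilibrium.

(Aggressive, Cautious) and (Cautious, Aggressive)

A profile is a Nash equilibrium when each player is best-responding to the other.
Firm 1's best responses — vs Aggressive: Cautious (payoff 9); vs Moderate: Cautious (payoff 11); vs Cautious: Aggressive (payoff 9).
Firm 2's best responses — vs Aggressive: Cautious (payoff 8); vs Moderate: Moderate (payoff 11); vs Cautious: Aggressive (payoff 12).
Mutual best responses occur at (Aggressive, Cautious) and (Cautious, Aggressive); at each, neither player gains by switching.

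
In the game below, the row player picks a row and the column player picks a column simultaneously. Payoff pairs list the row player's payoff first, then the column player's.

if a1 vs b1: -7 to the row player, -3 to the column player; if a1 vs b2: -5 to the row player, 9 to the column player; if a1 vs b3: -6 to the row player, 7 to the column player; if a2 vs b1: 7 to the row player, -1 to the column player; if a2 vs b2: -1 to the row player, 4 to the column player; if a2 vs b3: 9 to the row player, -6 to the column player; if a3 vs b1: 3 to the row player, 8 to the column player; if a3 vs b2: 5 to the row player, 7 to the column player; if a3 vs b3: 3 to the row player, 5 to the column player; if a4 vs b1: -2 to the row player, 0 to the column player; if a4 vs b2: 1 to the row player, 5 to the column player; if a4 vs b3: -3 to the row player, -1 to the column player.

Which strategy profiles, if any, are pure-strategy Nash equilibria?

There is no pure-strategy Nash equilibrium

A profile is a Nash equilibrium when each player is best-responding to the other.
The row player's best responses — vs b1: a2 (payoff 7); vs b2: a3 (payoff 5); vs b3: a2 (payoff 9).
The column player's best responses — vs a1: b2 (payoff 9); vs a2: b2 (payoff 4); vs a3: b1 (payoff 8); vs a4: b2 (payoff 5).
No cell has both players best-responding. For instance, the row player's best reply to b2 is a3, but against a3 the column player prefers b1 over b2.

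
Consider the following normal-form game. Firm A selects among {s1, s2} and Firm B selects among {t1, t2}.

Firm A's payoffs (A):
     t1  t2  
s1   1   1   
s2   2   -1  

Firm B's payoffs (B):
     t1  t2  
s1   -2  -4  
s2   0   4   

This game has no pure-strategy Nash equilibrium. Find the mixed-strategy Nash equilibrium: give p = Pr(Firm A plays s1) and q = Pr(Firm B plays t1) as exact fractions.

Each player's mixing probability is pinned down by making the *other* player indifferent.
Firm B indifferent between t1 and t2: p·(-2) + (1−p)·0 = p·(-4) + (1−p)·4 ⟹ 0 + (-2)p = 4 + (-8)p ⟹ p = 2/3.
Firm A indifferent between s1 and s2: q·1 + (1−q)·1 = q·2 + (1−q)·(-1) ⟹ 1 + 0q = (-1) + 3q ⟹ q = 2/3.

p = 2/3, q = 2/3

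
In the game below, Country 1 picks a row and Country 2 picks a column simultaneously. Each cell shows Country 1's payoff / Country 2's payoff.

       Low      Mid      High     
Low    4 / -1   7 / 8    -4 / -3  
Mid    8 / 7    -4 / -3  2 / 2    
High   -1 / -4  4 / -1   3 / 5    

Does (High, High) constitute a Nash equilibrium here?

Yes

Holding Country 2 at High: Country 1 gets 3 from High, versus -4 from Low, 2 from Mid. No profitable deviation for Country 1.
Holding Country 1 at High: Country 2 gets 5 from High, versus -4 from Low, -1 from Mid. No profitable deviation for Country 2 either.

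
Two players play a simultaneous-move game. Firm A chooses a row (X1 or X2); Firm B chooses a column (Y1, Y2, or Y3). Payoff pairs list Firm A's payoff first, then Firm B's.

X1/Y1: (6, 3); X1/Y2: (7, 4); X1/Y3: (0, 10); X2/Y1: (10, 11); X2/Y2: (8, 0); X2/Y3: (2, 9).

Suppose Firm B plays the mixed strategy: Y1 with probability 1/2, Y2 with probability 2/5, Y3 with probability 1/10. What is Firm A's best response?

X2

Firm A's best reply maximizes expected payoff against the mix.
X1: (1/2)·6 + (2/5)·7 + (1/10)·0 = 29/5
X2: (1/2)·10 + (2/5)·8 + (1/10)·2 = 42/5
Highest expected payoff is 42/5, from X2.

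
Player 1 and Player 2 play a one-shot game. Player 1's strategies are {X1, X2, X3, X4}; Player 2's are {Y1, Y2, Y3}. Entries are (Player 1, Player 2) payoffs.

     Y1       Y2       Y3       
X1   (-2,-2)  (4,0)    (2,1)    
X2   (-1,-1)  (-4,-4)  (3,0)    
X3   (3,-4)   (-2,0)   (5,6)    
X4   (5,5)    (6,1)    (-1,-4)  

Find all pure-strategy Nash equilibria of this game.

A profile is a Nash equilibrium when each player is best-responding to the other.
Player 1's best responses — vs Y1: X4 (payoff 5); vs Y2: X4 (payoff 6); vs Y3: X3 (payoff 5).
Player 2's best responses — vs X1: Y3 (payoff 1); vs X2: Y3 (payoff 0); vs X3: Y3 (payoff 6); vs X4: Y1 (payoff 5).
Mutual best responses occur at (X3, Y3) and (X4, Y1); at each, neither player gains by switching.

(X3, Y3) and (X4, Y1)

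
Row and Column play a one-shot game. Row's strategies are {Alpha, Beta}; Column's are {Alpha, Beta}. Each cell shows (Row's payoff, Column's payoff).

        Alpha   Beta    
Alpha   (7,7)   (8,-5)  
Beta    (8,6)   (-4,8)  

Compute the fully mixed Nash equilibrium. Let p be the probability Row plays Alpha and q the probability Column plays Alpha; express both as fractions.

p = 1/7, q = 12/13

In a mixed NE each player is indifferent between their pure strategies, so the opponent's mix sets the indifference.
Column indifferent between Alpha and Beta: p·7 + (1−p)·6 = p·(-5) + (1−p)·8 ⟹ 6 + 1p = 8 + (-13)p ⟹ p = 1/7.
Row indifferent between Alpha and Beta: q·7 + (1−q)·8 = q·8 + (1−q)·(-4) ⟹ 8 + (-1)q = (-4) + 12q ⟹ q = 12/13.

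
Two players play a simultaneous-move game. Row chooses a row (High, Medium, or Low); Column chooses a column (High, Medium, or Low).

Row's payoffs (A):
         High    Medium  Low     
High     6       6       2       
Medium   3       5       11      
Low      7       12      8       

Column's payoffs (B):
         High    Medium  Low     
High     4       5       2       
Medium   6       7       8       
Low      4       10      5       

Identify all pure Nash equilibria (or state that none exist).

(Medium, Low) and (Low, Medium)

Check mutual best responses: a cell is a NE iff neither player can gain by unilaterally deviating.
Row's best responses — vs High: Low (payoff 7); vs Medium: Low (payoff 12); vs Low: Medium (payoff 11).
Column's best responses — vs High: Medium (payoff 5); vs Medium: Low (payoff 8); vs Low: Medium (payoff 10).
Mutual best responses occur at (Medium, Low) and (Low, Medium); at each, neither player gains by switching.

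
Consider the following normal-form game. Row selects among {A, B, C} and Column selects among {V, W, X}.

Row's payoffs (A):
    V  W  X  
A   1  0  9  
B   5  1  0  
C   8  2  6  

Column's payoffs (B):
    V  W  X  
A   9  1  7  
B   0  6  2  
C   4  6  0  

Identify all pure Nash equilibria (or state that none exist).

(C, W)

Find each player's best response to every opponent strategy; NE are the intersections.
Row's best responses — vs V: C (payoff 8); vs W: C (payoff 2); vs X: A (payoff 9).
Column's best responses — vs A: V (payoff 9); vs B: W (payoff 6); vs C: W (payoff 6).
The only mutual best response is (C, W); neither player gains by switching there.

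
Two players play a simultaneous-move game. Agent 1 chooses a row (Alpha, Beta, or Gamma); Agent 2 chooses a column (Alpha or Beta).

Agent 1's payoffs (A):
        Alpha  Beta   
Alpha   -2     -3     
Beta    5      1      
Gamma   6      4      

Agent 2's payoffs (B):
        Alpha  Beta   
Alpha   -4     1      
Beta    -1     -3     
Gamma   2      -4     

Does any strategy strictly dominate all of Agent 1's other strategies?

Gamma

A strategy is strictly dominant if it gives Agent 1 a strictly higher payoff than every other strategy, against every choice by the opponent.
Gamma strictly dominates: vs Alpha: 6 > each of {-2, 5}; vs Beta: 4 > each of {-3, 1}.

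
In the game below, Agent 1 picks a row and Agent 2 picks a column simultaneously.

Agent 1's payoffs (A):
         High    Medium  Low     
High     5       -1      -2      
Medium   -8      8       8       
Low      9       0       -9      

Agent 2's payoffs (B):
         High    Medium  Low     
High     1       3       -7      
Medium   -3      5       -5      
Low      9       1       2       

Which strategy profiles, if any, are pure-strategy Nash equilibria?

(Medium, Medium) and (Low, High)

Find each player's best response to every opponent strategy; NE are the intersections.
Agent 1's best responses — vs High: Low (payoff 9); vs Medium: Medium (payoff 8); vs Low: Medium (payoff 8).
Agent 2's best responses — vs High: Medium (payoff 3); vs Medium: Medium (payoff 5); vs Low: High (payoff 9).
Mutual best responses occur at (Medium, Medium) and (Low, High); at each, neither player gains by switching.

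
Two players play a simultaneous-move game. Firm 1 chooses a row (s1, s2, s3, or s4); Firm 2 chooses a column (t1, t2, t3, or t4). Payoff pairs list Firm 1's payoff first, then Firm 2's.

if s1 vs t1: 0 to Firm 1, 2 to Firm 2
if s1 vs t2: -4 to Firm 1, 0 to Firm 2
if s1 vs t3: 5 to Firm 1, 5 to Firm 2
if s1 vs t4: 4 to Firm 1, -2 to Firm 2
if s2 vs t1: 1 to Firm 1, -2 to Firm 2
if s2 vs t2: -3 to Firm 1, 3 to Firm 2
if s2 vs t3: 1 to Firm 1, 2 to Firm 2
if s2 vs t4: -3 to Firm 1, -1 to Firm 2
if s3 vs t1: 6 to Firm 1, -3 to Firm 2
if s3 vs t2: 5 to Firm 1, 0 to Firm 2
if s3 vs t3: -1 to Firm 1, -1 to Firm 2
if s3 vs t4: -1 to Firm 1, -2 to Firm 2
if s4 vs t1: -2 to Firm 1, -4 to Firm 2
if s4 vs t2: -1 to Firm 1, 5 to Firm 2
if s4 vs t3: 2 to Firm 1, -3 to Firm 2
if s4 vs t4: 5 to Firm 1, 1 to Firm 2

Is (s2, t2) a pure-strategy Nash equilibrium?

No

Holding Firm 2 at t2: Firm 1 gets -3 from s2 but could get 5 by switching to s3. Firm 1 has a profitable deviation.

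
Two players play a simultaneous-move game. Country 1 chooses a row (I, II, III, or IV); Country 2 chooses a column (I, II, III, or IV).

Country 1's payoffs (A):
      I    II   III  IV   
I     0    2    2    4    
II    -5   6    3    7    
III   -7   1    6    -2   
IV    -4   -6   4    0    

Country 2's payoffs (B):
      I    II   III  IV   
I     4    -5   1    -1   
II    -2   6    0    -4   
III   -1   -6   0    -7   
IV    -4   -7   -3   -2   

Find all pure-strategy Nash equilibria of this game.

A profile is a Nash equilibrium when each player is best-responding to the other.
Country 1's best responses — vs I: I (payoff 0); vs II: II (payoff 6); vs III: III (payoff 6); vs IV: II (payoff 7).
Country 2's best responses — vs I: I (payoff 4); vs II: II (payoff 6); vs III: III (payoff 0); vs IV: IV (payoff -2).
Mutual best responses occur at (I, I), (II, II), and (III, III); at each, neither player gains by switching.

(I, I), (II, II), and (III, III)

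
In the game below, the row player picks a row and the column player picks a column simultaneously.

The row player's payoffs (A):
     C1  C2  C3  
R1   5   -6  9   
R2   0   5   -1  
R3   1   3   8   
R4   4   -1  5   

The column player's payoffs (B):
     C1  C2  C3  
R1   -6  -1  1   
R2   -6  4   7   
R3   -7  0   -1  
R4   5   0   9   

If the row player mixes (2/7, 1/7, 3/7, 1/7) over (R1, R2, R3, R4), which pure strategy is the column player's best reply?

C3

Compute the column player's expected payoff from each pure strategy against the given mix.
C1: (2/7)·(-6) + (1/7)·(-6) + (3/7)·(-7) + (1/7)·5 = -34/7
C2: (2/7)·(-1) + (1/7)·4 + (3/7)·0 + (1/7)·0 = 2/7
C3: (2/7)·1 + (1/7)·7 + (3/7)·(-1) + (1/7)·9 = 15/7
Highest expected payoff is 15/7, from C3.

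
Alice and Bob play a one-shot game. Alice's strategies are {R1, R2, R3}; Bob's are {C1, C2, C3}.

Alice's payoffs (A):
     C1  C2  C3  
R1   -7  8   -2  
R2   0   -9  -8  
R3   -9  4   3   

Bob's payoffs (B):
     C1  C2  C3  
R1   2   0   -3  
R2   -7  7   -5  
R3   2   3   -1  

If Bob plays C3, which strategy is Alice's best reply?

R3

With Bob fixed at C3, Alice's payoffs are: R1 → -2, R2 → -8, R3 → 3.
The maximum is 3, achieved by R3.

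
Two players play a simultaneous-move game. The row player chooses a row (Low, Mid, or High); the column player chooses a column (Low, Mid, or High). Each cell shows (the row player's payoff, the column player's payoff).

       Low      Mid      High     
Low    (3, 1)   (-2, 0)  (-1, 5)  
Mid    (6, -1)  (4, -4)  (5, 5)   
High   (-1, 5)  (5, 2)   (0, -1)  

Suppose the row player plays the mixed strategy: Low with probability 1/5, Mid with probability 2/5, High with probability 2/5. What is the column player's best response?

The column player's best reply maximizes expected payoff against the mix.
Low: (1/5)·1 + (2/5)·(-1) + (2/5)·5 = 9/5
Mid: (1/5)·0 + (2/5)·(-4) + (2/5)·2 = -4/5
High: (1/5)·5 + (2/5)·5 + (2/5)·(-1) = 13/5
Highest expected payoff is 13/5, from High.

High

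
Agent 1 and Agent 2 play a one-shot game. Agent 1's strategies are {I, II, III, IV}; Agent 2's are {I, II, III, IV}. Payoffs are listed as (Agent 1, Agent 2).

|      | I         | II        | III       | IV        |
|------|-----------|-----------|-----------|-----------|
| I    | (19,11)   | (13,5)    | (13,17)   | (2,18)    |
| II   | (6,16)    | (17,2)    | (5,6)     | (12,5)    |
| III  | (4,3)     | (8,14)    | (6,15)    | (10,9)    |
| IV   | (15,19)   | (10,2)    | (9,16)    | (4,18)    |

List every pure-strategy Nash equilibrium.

Check mutual best responses: a cell is a NE iff neither player can gain by unilaterally deviating.
Agent 1's best responses — vs I: I (payoff 19); vs II: II (payoff 17); vs III: I (payoff 13); vs IV: II (payoff 12).
Agent 2's best responses — vs I: IV (payoff 18); vs II: I (payoff 16); vs III: III (payoff 15); vs IV: I (payoff 19).
No cell has both players best-responding. For instance, Agent 1's best reply to IV is II, but against II Agent 2 prefers I over IV.

None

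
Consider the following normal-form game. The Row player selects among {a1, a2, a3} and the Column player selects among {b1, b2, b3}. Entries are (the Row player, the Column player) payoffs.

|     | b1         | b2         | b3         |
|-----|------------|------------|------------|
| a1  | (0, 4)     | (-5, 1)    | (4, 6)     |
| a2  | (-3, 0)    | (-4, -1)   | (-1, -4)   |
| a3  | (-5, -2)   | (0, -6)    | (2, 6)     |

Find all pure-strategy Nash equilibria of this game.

A profile is a Nash equilibrium when each player is best-responding to the other.
The Row player's best responses — vs b1: a1 (payoff 0); vs b2: a3 (payoff 0); vs b3: a1 (payoff 4).
The Column player's best responses — vs a1: b3 (payoff 6); vs a2: b1 (payoff 0); vs a3: b3 (payoff 6).
The only mutual best response is (a1, b3); neither player gains by switching there.

(a1, b3)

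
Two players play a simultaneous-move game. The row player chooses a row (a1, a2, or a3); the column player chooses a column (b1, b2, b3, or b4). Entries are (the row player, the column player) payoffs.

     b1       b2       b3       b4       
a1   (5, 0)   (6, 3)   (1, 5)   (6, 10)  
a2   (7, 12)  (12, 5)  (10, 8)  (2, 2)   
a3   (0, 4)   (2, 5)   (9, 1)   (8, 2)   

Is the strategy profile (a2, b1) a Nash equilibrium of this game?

Holding the column player at b1: the row player gets 7 from a2, versus 5 from a1, 0 from a3. No profitable deviation for the row player.
Holding the row player at a2: the column player gets 12 from b1, versus 5 from b2, 8 from b3, 2 from b4. No profitable deviation for the column player either.

Yes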